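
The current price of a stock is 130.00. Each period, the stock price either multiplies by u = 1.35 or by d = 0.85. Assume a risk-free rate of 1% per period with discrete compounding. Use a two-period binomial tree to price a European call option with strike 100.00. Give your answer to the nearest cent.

34.72

Risk-neutral probability p = (1 + 0.01 − 0.85)/(1.35 − 0.85) = 0.1600/0.5000 = 0.3200
Terminal stock prices: S_uu = 236.9, S_ud = 149.2, S_dd = 93.92
Terminal payoffs (S − K): max(136.9, 0) = 136.9, max(49.17, 0) = 49.17, max(-6.075, 0) = 0
Node u (S = 175.5): V_u = 1/1.01·[0.3200·136.9250 + 0.6800·49.1750] = 76.4901
Node d (S = 110.5): V_d = 1/1.01·[0.3200·49.1750 + 0.6800·0.0000] = 15.5802
Node 0 (S = 130): V_0 = 1/1.01·[0.3200·76.4901 + 0.6800·15.5802] = 34.7241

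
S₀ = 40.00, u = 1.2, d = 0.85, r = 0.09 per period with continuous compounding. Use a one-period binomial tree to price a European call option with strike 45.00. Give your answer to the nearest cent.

Risk-neutral probability p = (e^0.09 − 0.85)/(1.2 − 0.85) = 0.2442/0.3500 = 0.6976
Terminal stock prices: S_u = 48, S_d = 34
Terminal payoffs (S − K): max(3, 0) = 3, max(-11, 0) = 0
Node 0 (S = 40): V_0 = e^(−0.09)·[0.6976·3.0000 + 0.3024·0.0000] = 1.9128

1.91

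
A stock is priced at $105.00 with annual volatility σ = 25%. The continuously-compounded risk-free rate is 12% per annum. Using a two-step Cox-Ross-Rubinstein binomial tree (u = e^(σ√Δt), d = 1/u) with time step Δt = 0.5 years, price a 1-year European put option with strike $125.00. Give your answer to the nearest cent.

CRR parameters: u = e^(σ√Δt) = e^(0.25·√0.5) = 1.1934, d = 1/u = 0.8380
Per-period rate: rΔt = 0.12·0.5 = 0.06, so R = e^0.06 = 1.0618
Risk-neutral probability p = (e^0.06 − 0.8380)/(1.1934 − 0.8380) = 0.2239/0.3554 = 0.6299
Terminal stock prices: S_uu = 149.5, S_ud = 105, S_dd = 73.73
Terminal payoffs (K − S): max(-24.53, 0) = 0, max(20, 0) = 20, max(51.27, 0) = 51.27
Node u (S = 125.3): V_u = e^(−0.06)·[0.6299·0.0000 + 0.3701·20.0000] = 6.9707
Node d (S = 87.99): V_d = e^(−0.06)·[0.6299·20.0000 + 0.3701·51.2702] = 29.7340
Node 0 (S = 105): V_0 = e^(−0.06)·[0.6299·6.9707 + 0.3701·29.7340] = 14.4986

$14.50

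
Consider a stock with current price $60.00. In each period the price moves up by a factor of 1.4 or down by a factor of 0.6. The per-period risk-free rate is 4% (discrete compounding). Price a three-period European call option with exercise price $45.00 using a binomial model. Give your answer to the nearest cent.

$26.97

Risk-neutral probability p = (1 + 0.04 − 0.6)/(1.4 − 0.6) = 0.4400/0.8000 = 0.5500
Terminal stock prices: S_uuu = 164.6, S_uud = 70.56, S_udd = 30.24, S_ddd = 12.96
Terminal payoffs (S − K): max(119.6, 0) = 119.6, max(25.56, 0) = 25.56, max(-14.76, 0) = 0, max(-32.04, 0) = 0
Node uu (S = 117.6): V_uu = 1/1.04·[0.5500·119.6400 + 0.4500·25.5600] = 74.3308
Node ud (S = 50.4): V_ud = 1/1.04·[0.5500·25.5600 + 0.4500·0.0000] = 13.5173
Node dd (S = 21.6): V_dd = 1/1.04·[0.5500·0.0000 + 0.4500·0.0000] = 0.0000
Node u (S = 84): V_u = 1/1.04·[0.5500·74.3308 + 0.4500·13.5173] = 45.1584
Node d (S = 36): V_d = 1/1.04·[0.5500·13.5173 + 0.4500·0.0000] = 7.1486
Node 0 (S = 60): V_0 = 1/1.04·[0.5500·45.1584 + 0.4500·7.1486] = 26.9750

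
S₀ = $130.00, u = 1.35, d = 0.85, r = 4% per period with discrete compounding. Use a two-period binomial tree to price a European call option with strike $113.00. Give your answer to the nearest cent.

$32.30

Risk-neutral probability p = (1 + 0.04 − 0.85)/(1.35 − 0.85) = 0.1900/0.5000 = 0.3800
Terminal stock prices: S_uu = 236.9, S_ud = 149.2, S_dd = 93.92
Terminal payoffs (S − K): max(123.9, 0) = 123.9, max(36.17, 0) = 36.17, max(-19.08, 0) = 0
Node u (S = 175.5): V_u = 1/1.04·[0.3800·123.9250 + 0.6200·36.1750] = 66.8462
Node d (S = 110.5): V_d = 1/1.04·[0.3800·36.1750 + 0.6200·0.0000] = 13.2178
Node 0 (S = 130): V_0 = 1/1.04·[0.3800·66.8462 + 0.6200·13.2178] = 32.3044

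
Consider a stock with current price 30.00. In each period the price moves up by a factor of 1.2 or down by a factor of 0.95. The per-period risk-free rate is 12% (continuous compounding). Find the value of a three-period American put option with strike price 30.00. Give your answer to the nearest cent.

0.39

Risk-neutral probability p = (e^0.12 − 0.95)/(1.2 − 0.95) = 0.1775/0.2500 = 0.7100
Terminal stock prices: S_uuu = 51.84, S_uud = 41.04, S_udd = 32.49, S_ddd = 25.72
Terminal payoffs (K − S): max(-21.84, 0) = 0, max(-11.04, 0) = 0, max(-2.49, 0) = 0, max(4.279, 0) = 4.279
Node uu (S = 43.2): continuation = e^(−0.12)·[0.7100·0.0000 + 0.2900·0.0000] = 0.0000; exercise value = 0.0000 ≤ continuation, so V_uu = 0.0000
Node ud (S = 34.2): continuation = e^(−0.12)·[0.7100·0.0000 + 0.2900·0.0000] = 0.0000; exercise value = 0.0000 ≤ continuation, so V_ud = 0.0000
Node dd (S = 27.07): continuation = e^(−0.12)·[0.7100·0.0000 + 0.2900·4.2788] = 1.1006; exercise value = 2.9250 > continuation, so V_dd = 2.9250 (exercise)
Node u (S = 36): continuation = e^(−0.12)·[0.7100·0.0000 + 0.2900·0.0000] = 0.0000; exercise value = 0.0000 ≤ continuation, so V_u = 0.0000
Node d (S = 28.5): continuation = e^(−0.12)·[0.7100·0.0000 + 0.2900·2.9250] = 0.7524; exercise value = 1.5000 > continuation, so V_d = 1.5000 (exercise)
Node 0 (S = 30): continuation = e^(−0.12)·[0.7100·0.0000 + 0.2900·1.5000] = 0.3858; exercise value = 0.0000 ≤ continuation, so V_0 = 0.3858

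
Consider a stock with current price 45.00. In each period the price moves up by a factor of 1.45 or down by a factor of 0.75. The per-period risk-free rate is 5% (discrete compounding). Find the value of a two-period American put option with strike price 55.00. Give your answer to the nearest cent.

12.91

Risk-neutral probability p = (1 + 0.05 − 0.75)/(1.45 − 0.75) = 0.3000/0.7000 = 0.4286
Terminal stock prices: S_uu = 94.61, S_ud = 48.94, S_dd = 25.31
Terminal payoffs (K − S): max(-39.61, 0) = 0, max(6.062, 0) = 6.062, max(29.69, 0) = 29.69
Node u (S = 65.25): continuation = 1/1.05·[0.4286·0.0000 + 0.5714·6.0625] = 3.2993; exercise value = 0.0000 ≤ continuation, so V_u = 3.2993
Node d (S = 33.75): continuation = 1/1.05·[0.4286·6.0625 + 0.5714·29.6875] = 18.6310; exercise value = 21.2500 > continuation, so V_d = 21.2500 (exercise)
Node 0 (S = 45): continuation = 1/1.05·[0.4286·3.2993 + 0.5714·21.2500] = 12.9113; exercise value = 10.0000 ≤ continuation, so V_0 = 12.9113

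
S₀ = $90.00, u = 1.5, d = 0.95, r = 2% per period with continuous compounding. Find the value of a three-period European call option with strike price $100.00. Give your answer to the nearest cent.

Risk-neutral probability p = (e^0.02 − 0.95)/(1.5 − 0.95) = 0.0702/0.5500 = 0.1276
Terminal stock prices: S_uuu = 303.8, S_uud = 192.4, S_udd = 121.8, S_ddd = 77.16
Terminal payoffs (S − K): max(203.8, 0) = 203.8, max(92.38, 0) = 92.38, max(21.84, 0) = 21.84, max(-22.84, 0) = 0
Node uu (S = 202.5): V_uu = e^(−0.02)·[0.1276·203.7500 + 0.8724·92.3750] = 104.4801
Node ud (S = 128.2): V_ud = e^(−0.02)·[0.1276·92.3750 + 0.8724·21.8375] = 30.2301
Node dd (S = 81.22): V_dd = e^(−0.02)·[0.1276·21.8375 + 0.8724·0.0000] = 2.7321
Node u (S = 135): V_u = e^(−0.02)·[0.1276·104.4801 + 0.8724·30.2301] = 38.9211
Node d (S = 85.5): V_d = e^(−0.02)·[0.1276·30.2301 + 0.8724·2.7321] = 6.1183
Node 0 (S = 90): V_0 = e^(−0.02)·[0.1276·38.9211 + 0.8724·6.1183] = 10.1012

$10.10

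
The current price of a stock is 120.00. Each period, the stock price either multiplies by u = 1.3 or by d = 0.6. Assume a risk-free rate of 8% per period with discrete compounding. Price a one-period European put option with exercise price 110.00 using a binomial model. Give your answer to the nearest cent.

Risk-neutral probability p = (1 + 0.08 − 0.6)/(1.3 − 0.6) = 0.4800/0.7000 = 0.6857
Terminal stock prices: S_u = 156, S_d = 72
Terminal payoffs (K − S): max(-46, 0) = 0, max(38, 0) = 38
Node 0 (S = 120): V_0 = 1/1.08·[0.6857·0.0000 + 0.3143·38.0000] = 11.0582

11.06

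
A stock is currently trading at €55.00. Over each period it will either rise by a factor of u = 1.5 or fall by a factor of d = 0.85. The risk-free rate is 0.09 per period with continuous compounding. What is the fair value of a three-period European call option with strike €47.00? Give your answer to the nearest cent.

€21.58

Risk-neutral probability p = (e^0.09 − 0.85)/(1.5 − 0.85) = 0.2442/0.6500 = 0.3757
Terminal stock prices: S_uuu = 185.6, S_uud = 105.2, S_udd = 59.61, S_ddd = 33.78
Terminal payoffs (S − K): max(138.6, 0) = 138.6, max(58.19, 0) = 58.19, max(12.61, 0) = 12.61, max(-13.22, 0) = 0
Node uu (S = 123.8): V_uu = e^(−0.09)·[0.3757·138.6250 + 0.6243·58.1875] = 80.7952
Node ud (S = 70.12): V_ud = e^(−0.09)·[0.3757·58.1875 + 0.6243·12.6062] = 27.1702
Node dd (S = 39.74): V_dd = e^(−0.09)·[0.3757·12.6062 + 0.6243·0.0000] = 4.3280
Node u (S = 82.5): V_u = e^(−0.09)·[0.3757·80.7952 + 0.6243·27.1702] = 43.2423
Node d (S = 46.75): V_d = e^(−0.09)·[0.3757·27.1702 + 0.6243·4.3280] = 11.7977
Node 0 (S = 55): V_0 = e^(−0.09)·[0.3757·43.2423 + 0.6243·11.7977] = 21.5779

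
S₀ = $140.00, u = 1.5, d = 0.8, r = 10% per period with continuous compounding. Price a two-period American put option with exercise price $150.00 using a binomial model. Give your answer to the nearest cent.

Risk-neutral probability p = (e^0.1 − 0.8)/(1.5 − 0.8) = 0.3052/0.7000 = 0.4360
Terminal stock prices: S_uu = 315, S_ud = 168, S_dd = 89.6
Terminal payoffs (K − S): max(-165, 0) = 0, max(-18, 0) = 0, max(60.4, 0) = 60.4
Node u (S = 210): continuation = e^(−0.1)·[0.4360·0.0000 + 0.5640·0.0000] = 0.0000; exercise value = 0.0000 ≤ continuation, so V_u = 0.0000
Node d (S = 112): continuation = e^(−0.1)·[0.4360·0.0000 + 0.5640·60.4000] = 30.8261; exercise value = 38.0000 > continuation, so V_d = 38.0000 (exercise)
Node 0 (S = 140): continuation = e^(−0.1)·[0.4360·0.0000 + 0.5640·38.0000] = 19.3939; exercise value = 10.0000 ≤ continuation, so V_0 = 19.3939

$19.39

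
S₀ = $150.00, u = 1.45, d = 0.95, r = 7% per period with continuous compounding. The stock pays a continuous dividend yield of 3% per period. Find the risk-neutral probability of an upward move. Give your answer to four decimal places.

Per-period risk-free factor R = e^0.07 = 1.0725; dividend-adjusted growth = e^(0.07−0.03) = 1.0408.
Risk-neutral probability p = (1.0408 − 0.95)/(1.45 − 0.95) = 0.0908/0.5000 = 0.1816

p = 0.1816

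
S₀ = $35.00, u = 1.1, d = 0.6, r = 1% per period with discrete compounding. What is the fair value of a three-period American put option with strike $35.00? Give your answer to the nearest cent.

Risk-neutral probability p = (1 + 0.01 − 0.6)/(1.1 − 0.6) = 0.4100/0.5000 = 0.8200
Terminal stock prices: S_uuu = 46.59, S_uud = 25.41, S_udd = 13.86, S_ddd = 7.56
Terminal payoffs (K − S): max(-11.59, 0) = 0, max(9.59, 0) = 9.59, max(21.14, 0) = 21.14, max(27.44, 0) = 27.44
Node uu (S = 42.35): continuation = 1/1.01·[0.8200·0.0000 + 0.1800·9.5900] = 1.7091; exercise value = 0.0000 ≤ continuation, so V_uu = 1.7091
Node ud (S = 23.1): continuation = 1/1.01·[0.8200·9.5900 + 0.1800·21.1400] = 11.5535; exercise value = 11.9000 > continuation, so V_ud = 11.9000 (exercise)
Node dd (S = 12.6): continuation = 1/1.01·[0.8200·21.1400 + 0.1800·27.4400] = 22.0535; exercise value = 22.4000 > continuation, so V_dd = 22.4000 (exercise)
Node u (S = 38.5): continuation = 1/1.01·[0.8200·1.7091 + 0.1800·11.9000] = 3.5084; exercise value = 0.0000 ≤ continuation, so V_u = 3.5084
Node d (S = 21): continuation = 1/1.01·[0.8200·11.9000 + 0.1800·22.4000] = 13.6535; exercise value = 14.0000 > continuation, so V_d = 14.0000 (exercise)
Node 0 (S = 35): continuation = 1/1.01·[0.8200·3.5084 + 0.1800·14.0000] = 5.3434; exercise value = 0.0000 ≤ continuation, so V_0 = 5.3434

$5.34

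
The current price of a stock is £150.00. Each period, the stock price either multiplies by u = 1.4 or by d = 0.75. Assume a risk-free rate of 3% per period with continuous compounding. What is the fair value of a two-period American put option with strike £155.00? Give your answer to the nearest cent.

£23.45

Risk-neutral probability p = (e^0.03 − 0.75)/(1.4 − 0.75) = 0.2805/0.6500 = 0.4315
Terminal stock prices: S_uu = 294, S_ud = 157.5, S_dd = 84.38
Terminal payoffs (K − S): max(-139, 0) = 0, max(-2.5, 0) = 0, max(70.62, 0) = 70.62
Node u (S = 210): continuation = e^(−0.03)·[0.4315·0.0000 + 0.5685·0.0000] = 0.0000; exercise value = 0.0000 ≤ continuation, so V_u = 0.0000
Node d (S = 112.5): continuation = e^(−0.03)·[0.4315·0.0000 + 0.5685·70.6250] = 38.9658; exercise value = 42.5000 > continuation, so V_d = 42.5000 (exercise)
Node 0 (S = 150): continuation = e^(−0.03)·[0.4315·0.0000 + 0.5685·42.5000] = 23.4485; exercise value = 5.0000 ≤ continuation, so V_0 = 23.4485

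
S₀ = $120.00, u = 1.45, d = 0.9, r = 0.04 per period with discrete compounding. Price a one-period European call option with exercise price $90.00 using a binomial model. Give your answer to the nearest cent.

Risk-neutral probability p = (1 + 0.04 − 0.9)/(1.45 − 0.9) = 0.1400/0.5500 = 0.2545
Terminal stock prices: S_u = 174, S_d = 108
Terminal payoffs (S − K): max(84, 0) = 84, max(18, 0) = 18
Node 0 (S = 120): V_0 = 1/1.04·[0.2545·84.0000 + 0.7455·18.0000] = 33.4615

$33.46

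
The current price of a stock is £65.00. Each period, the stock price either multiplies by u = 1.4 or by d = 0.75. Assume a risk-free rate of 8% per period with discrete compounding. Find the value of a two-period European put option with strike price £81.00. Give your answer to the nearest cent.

Risk-neutral probability p = (1 + 0.08 − 0.75)/(1.4 − 0.75) = 0.3300/0.6500 = 0.5077
Terminal stock prices: S_uu = 127.4, S_ud = 68.25, S_dd = 36.56
Terminal payoffs (K − S): max(-46.4, 0) = 0, max(12.75, 0) = 12.75, max(44.44, 0) = 44.44
Node u (S = 91): V_u = 1/1.08·[0.5077·0.0000 + 0.4923·12.7500] = 5.8120
Node d (S = 48.75): V_d = 1/1.08·[0.5077·12.7500 + 0.4923·44.4375] = 26.2500
Node 0 (S = 65): V_0 = 1/1.08·[0.5077·5.8120 + 0.4923·26.2500] = 14.6979

£14.70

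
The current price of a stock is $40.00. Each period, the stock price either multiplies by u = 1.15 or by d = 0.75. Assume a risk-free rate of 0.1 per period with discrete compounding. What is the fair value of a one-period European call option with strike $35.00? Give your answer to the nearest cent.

Risk-neutral probability p = (1 + 0.1 − 0.75)/(1.15 − 0.75) = 0.3500/0.4000 = 0.8750
Terminal stock prices: S_u = 46, S_d = 30
Terminal payoffs (S − K): max(11, 0) = 11, max(-5, 0) = 0
Node 0 (S = 40): V_0 = 1/1.1·[0.8750·11.0000 + 0.1250·0.0000] = 8.7500

$8.75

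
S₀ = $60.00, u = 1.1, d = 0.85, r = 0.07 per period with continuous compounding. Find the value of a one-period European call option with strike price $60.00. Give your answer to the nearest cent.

Risk-neutral probability p = (e^0.07 − 0.85)/(1.1 − 0.85) = 0.2225/0.2500 = 0.8900
Terminal stock prices: S_u = 66, S_d = 51
Terminal payoffs (S − K): max(6, 0) = 6, max(-9, 0) = 0
Node 0 (S = 60): V_0 = e^(−0.07)·[0.8900·6.0000 + 0.1100·0.0000] = 4.9792

$4.98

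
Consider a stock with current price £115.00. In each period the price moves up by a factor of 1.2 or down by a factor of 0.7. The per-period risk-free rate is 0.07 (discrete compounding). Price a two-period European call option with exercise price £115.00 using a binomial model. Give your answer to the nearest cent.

£24.20

Risk-neutral probability p = (1 + 0.07 − 0.7)/(1.2 − 0.7) = 0.3700/0.5000 = 0.7400
Terminal stock prices: S_uu = 165.6, S_ud = 96.6, S_dd = 56.35
Terminal payoffs (S − K): max(50.6, 0) = 50.6, max(-18.4, 0) = 0, max(-58.65, 0) = 0
Node u (S = 138): V_u = 1/1.07·[0.7400·50.6000 + 0.2600·0.0000] = 34.9944
Node d (S = 80.5): V_d = 1/1.07·[0.7400·0.0000 + 0.2600·0.0000] = 0.0000
Node 0 (S = 115): V_0 = 1/1.07·[0.7400·34.9944 + 0.2600·0.0000] = 24.2017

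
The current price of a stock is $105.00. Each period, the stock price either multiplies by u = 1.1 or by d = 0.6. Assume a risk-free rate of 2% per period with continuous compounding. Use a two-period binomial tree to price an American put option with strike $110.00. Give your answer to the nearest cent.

$12.60

Risk-neutral probability p = (e^0.02 − 0.6)/(1.1 − 0.6) = 0.4202/0.5000 = 0.8404
Terminal stock prices: S_uu = 127.1, S_ud = 69.3, S_dd = 37.8
Terminal payoffs (K − S): max(-17.05, 0) = 0, max(40.7, 0) = 40.7, max(72.2, 0) = 72.2
Node u (S = 115.5): continuation = e^(−0.02)·[0.8404·0.0000 + 0.1596·40.7000] = 6.3670; exercise value = 0.0000 ≤ continuation, so V_u = 6.3670
Node d (S = 63): continuation = e^(−0.02)·[0.8404·40.7000 + 0.1596·72.2000] = 44.8219; exercise value = 47.0000 > continuation, so V_d = 47.0000 (exercise)
Node 0 (S = 105): continuation = e^(−0.02)·[0.8404·6.3670 + 0.1596·47.0000] = 12.5974; exercise value = 5.0000 ≤ continuation, so V_0 = 12.5974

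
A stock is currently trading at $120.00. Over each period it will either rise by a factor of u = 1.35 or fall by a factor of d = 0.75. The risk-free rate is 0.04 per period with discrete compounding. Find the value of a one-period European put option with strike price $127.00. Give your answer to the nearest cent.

$18.38

Risk-neutral probability p = (1 + 0.04 − 0.75)/(1.35 − 0.75) = 0.2900/0.6000 = 0.4833
Terminal stock prices: S_u = 162, S_d = 90
Terminal payoffs (K − S): max(-35, 0) = 0, max(37, 0) = 37
Node 0 (S = 120): V_0 = 1/1.04·[0.4833·0.0000 + 0.5167·37.0000] = 18.3814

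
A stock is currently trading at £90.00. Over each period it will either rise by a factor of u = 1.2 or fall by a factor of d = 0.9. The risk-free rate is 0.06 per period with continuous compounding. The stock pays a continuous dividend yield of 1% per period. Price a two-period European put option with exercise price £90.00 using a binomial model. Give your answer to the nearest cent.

£3.73

Per-period risk-free factor R = e^0.06 = 1.0618; dividend-adjusted growth = e^(0.06−0.01) = 1.0513.
Risk-neutral probability p = (1.0513 − 0.9)/(1.2 − 0.9) = 0.1513/0.3000 = 0.5042
Terminal stock prices: S_uu = 129.6, S_ud = 97.2, S_dd = 72.9
Terminal payoffs (K − S): max(-39.6, 0) = 0, max(-7.2, 0) = 0, max(17.1, 0) = 17.1
Node u (S = 108): V_u = e^(−0.06)·[0.5042·0.0000 + 0.4958·0.0000] = 0.0000
Node d (S = 81): V_d = e^(−0.06)·[0.5042·0.0000 + 0.4958·17.1000] = 7.9839
Node 0 (S = 90): V_0 = e^(−0.06)·[0.5042·0.0000 + 0.4958·7.9839] = 3.7276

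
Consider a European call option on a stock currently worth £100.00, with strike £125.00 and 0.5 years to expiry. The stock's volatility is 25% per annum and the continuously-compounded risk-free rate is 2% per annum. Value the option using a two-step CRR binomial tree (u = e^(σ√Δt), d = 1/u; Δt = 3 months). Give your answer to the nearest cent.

£0.80

CRR parameters: u = e^(σ√Δt) = e^(0.25·√0.25) = 1.1331, d = 1/u = 0.8825
Per-period rate: rΔt = 0.02·0.25 = 0.005, so R = e^0.005 = 1.0050
Risk-neutral probability p = (e^0.005 − 0.8825)/(1.1331 − 0.8825) = 0.1225/0.2507 = 0.4888
Terminal stock prices: S_uu = 128.4, S_ud = 100, S_dd = 77.88
Terminal payoffs (S − K): max(3.403, 0) = 3.403, max(-25, 0) = 0, max(-47.12, 0) = 0
Node u (S = 113.3): V_u = e^(−0.005)·[0.4888·3.4025 + 0.5112·0.0000] = 1.6548
Node d (S = 88.25): V_d = e^(−0.005)·[0.4888·0.0000 + 0.5112·0.0000] = 0.0000
Node 0 (S = 100): V_0 = e^(−0.005)·[0.4888·1.6548 + 0.5112·0.0000] = 0.8048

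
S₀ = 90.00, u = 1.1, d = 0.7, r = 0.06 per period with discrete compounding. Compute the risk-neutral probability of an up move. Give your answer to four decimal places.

Risk-neutral probability p = (1 + 0.06 − 0.7)/(1.1 − 0.7) = 0.3600/0.4000 = 0.9000

p = 0.9000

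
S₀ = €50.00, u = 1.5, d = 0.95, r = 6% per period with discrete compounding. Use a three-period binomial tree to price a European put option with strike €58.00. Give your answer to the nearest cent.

Risk-neutral probability p = (1 + 0.06 − 0.95)/(1.5 − 0.95) = 0.1100/0.5500 = 0.2000
Terminal stock prices: S_uuu = 168.8, S_uud = 106.9, S_udd = 67.69, S_ddd = 42.87
Terminal payoffs (K − S): max(-110.8, 0) = 0, max(-48.88, 0) = 0, max(-9.688, 0) = 0, max(15.13, 0) = 15.13
Node uu (S = 112.5): V_uu = 1/1.06·[0.2000·0.0000 + 0.8000·0.0000] = 0.0000
Node ud (S = 71.25): V_ud = 1/1.06·[0.2000·0.0000 + 0.8000·0.0000] = 0.0000
Node dd (S = 45.12): V_dd = 1/1.06·[0.2000·0.0000 + 0.8000·15.1313] = 11.4198
Node u (S = 75): V_u = 1/1.06·[0.2000·0.0000 + 0.8000·0.0000] = 0.0000
Node d (S = 47.5): V_d = 1/1.06·[0.2000·0.0000 + 0.8000·11.4198] = 8.6187
Node 0 (S = 50): V_0 = 1/1.06·[0.2000·0.0000 + 0.8000·8.6187] = 6.5047

€6.50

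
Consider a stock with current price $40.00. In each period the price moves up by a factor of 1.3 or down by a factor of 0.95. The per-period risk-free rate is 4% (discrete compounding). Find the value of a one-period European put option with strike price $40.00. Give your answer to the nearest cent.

Risk-neutral probability p = (1 + 0.04 − 0.95)/(1.3 − 0.95) = 0.0900/0.3500 = 0.2571
Terminal stock prices: S_u = 52, S_d = 38
Terminal payoffs (K − S): max(-12, 0) = 0, max(2, 0) = 2
Node 0 (S = 40): V_0 = 1/1.04·[0.2571·0.0000 + 0.7429·2.0000] = 1.4286

$1.43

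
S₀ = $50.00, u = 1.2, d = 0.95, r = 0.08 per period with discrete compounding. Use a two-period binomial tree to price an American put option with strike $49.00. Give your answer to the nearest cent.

Risk-neutral probability p = (1 + 0.08 − 0.95)/(1.2 − 0.95) = 0.1300/0.2500 = 0.5200
Terminal stock prices: S_uu = 72, S_ud = 57, S_dd = 45.12
Terminal payoffs (K − S): max(-23, 0) = 0, max(-8, 0) = 0, max(3.875, 0) = 3.875
Node u (S = 60): continuation = 1/1.08·[0.5200·0.0000 + 0.4800·0.0000] = 0.0000; exercise value = 0.0000 ≤ continuation, so V_u = 0.0000
Node d (S = 47.5): continuation = 1/1.08·[0.5200·0.0000 + 0.4800·3.8750] = 1.7222; exercise value = 1.5000 ≤ continuation, so V_d = 1.7222
Node 0 (S = 50): continuation = 1/1.08·[0.5200·0.0000 + 0.4800·1.7222] = 0.7654; exercise value = 0.0000 ≤ continuation, so V_0 = 0.7654

$0.77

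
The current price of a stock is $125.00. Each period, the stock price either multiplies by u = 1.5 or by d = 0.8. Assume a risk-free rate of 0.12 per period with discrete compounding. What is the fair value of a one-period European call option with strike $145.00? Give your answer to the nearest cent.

Risk-neutral probability p = (1 + 0.12 − 0.8)/(1.5 − 0.8) = 0.3200/0.7000 = 0.4571
Terminal stock prices: S_u = 187.5, S_d = 100
Terminal payoffs (S − K): max(42.5, 0) = 42.5, max(-45, 0) = 0
Node 0 (S = 125): V_0 = 1/1.12·[0.4571·42.5000 + 0.5429·0.0000] = 17.3469

$17.35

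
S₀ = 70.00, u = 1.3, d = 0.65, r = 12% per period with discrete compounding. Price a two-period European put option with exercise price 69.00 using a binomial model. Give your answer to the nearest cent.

Risk-neutral probability p = (1 + 0.12 − 0.65)/(1.3 − 0.65) = 0.4700/0.6500 = 0.7231
Terminal stock prices: S_uu = 118.3, S_ud = 59.15, S_dd = 29.58
Terminal payoffs (K − S): max(-49.3, 0) = 0, max(9.85, 0) = 9.85, max(39.42, 0) = 39.42
Node u (S = 91): V_u = 1/1.12·[0.7231·0.0000 + 0.2769·9.8500] = 2.4354
Node d (S = 45.5): V_d = 1/1.12·[0.7231·9.8500 + 0.2769·39.4250] = 16.1071
Node 0 (S = 70): V_0 = 1/1.12·[0.7231·2.4354 + 0.2769·16.1071] = 5.5549

5.55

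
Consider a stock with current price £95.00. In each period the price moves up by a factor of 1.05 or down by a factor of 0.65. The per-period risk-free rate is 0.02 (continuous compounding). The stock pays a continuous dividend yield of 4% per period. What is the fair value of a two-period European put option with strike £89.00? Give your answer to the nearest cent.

Per-period risk-free factor R = e^0.02 = 1.0202; dividend-adjusted growth = e^(0.02−0.04) = 0.9802.
Risk-neutral probability p = (0.9802 − 0.65)/(1.05 − 0.65) = 0.3302/0.4000 = 0.8255
Terminal stock prices: S_uu = 104.7, S_ud = 64.84, S_dd = 40.14
Terminal payoffs (K − S): max(-15.74, 0) = 0, max(24.16, 0) = 24.16, max(48.86, 0) = 48.86
Node u (S = 99.75): V_u = e^(−0.02)·[0.8255·0.0000 + 0.1745·24.1625] = 4.1329
Node d (S = 61.75): V_d = e^(−0.02)·[0.8255·24.1625 + 0.1745·48.8625] = 27.9089
Node 0 (S = 95): V_0 = e^(−0.02)·[0.8255·4.1329 + 0.1745·27.9089] = 8.1179

£8.12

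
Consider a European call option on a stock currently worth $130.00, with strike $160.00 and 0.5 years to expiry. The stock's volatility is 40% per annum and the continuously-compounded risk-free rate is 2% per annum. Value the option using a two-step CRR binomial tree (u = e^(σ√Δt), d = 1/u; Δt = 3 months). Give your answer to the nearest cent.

$7.19

CRR parameters: u = e^(σ√Δt) = e^(0.4·√0.25) = 1.2214, d = 1/u = 0.8187
Per-period rate: rΔt = 0.02·0.25 = 0.005, so R = e^0.005 = 1.0050
Risk-neutral probability p = (e^0.005 − 0.8187)/(1.2214 − 0.8187) = 0.1863/0.4027 = 0.4626
Terminal stock prices: S_uu = 193.9, S_ud = 130, S_dd = 87.14
Terminal payoffs (S − K): max(33.94, 0) = 33.94, max(-30, 0) = 0, max(-72.86, 0) = 0
Node u (S = 158.8): V_u = e^(−0.005)·[0.4626·33.9372 + 0.5374·0.0000] = 15.6215
Node d (S = 106.4): V_d = e^(−0.005)·[0.4626·0.0000 + 0.5374·0.0000] = 0.0000
Node 0 (S = 130): V_0 = e^(−0.005)·[0.4626·15.6215 + 0.5374·0.0000] = 7.1907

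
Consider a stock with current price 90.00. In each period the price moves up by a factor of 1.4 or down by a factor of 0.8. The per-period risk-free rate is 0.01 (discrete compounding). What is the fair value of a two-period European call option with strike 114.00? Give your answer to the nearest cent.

Risk-neutral probability p = (1 + 0.01 − 0.8)/(1.4 − 0.8) = 0.2100/0.6000 = 0.3500
Terminal stock prices: S_uu = 176.4, S_ud = 100.8, S_dd = 57.6
Terminal payoffs (S − K): max(62.4, 0) = 62.4, max(-13.2, 0) = 0, max(-56.4, 0) = 0
Node u (S = 126): V_u = 1/1.01·[0.3500·62.4000 + 0.6500·0.0000] = 21.6238
Node d (S = 72): V_d = 1/1.01·[0.3500·0.0000 + 0.6500·0.0000] = 0.0000
Node 0 (S = 90): V_0 = 1/1.01·[0.3500·21.6238 + 0.6500·0.0000] = 7.4934

7.49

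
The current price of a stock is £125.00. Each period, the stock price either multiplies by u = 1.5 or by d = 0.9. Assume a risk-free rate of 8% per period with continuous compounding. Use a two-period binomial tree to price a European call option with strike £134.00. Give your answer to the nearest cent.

Risk-neutral probability p = (e^0.08 − 0.9)/(1.5 − 0.9) = 0.1833/0.6000 = 0.3055
Terminal stock prices: S_uu = 281.2, S_ud = 168.8, S_dd = 101.2
Terminal payoffs (S − K): max(147.2, 0) = 147.2, max(34.75, 0) = 34.75, max(-32.75, 0) = 0
Node u (S = 187.5): V_u = e^(−0.08)·[0.3055·147.2500 + 0.6945·34.7500] = 63.8024
Node d (S = 112.5): V_d = e^(−0.08)·[0.3055·34.7500 + 0.6945·0.0000] = 9.7992
Node 0 (S = 125): V_0 = e^(−0.08)·[0.3055·63.8024 + 0.6945·9.7992] = 24.2743

£24.27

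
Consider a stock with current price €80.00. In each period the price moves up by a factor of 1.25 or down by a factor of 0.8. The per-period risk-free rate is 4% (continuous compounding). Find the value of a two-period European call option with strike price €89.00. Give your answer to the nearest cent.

Risk-neutral probability p = (e^0.04 − 0.8)/(1.25 − 0.8) = 0.2408/0.4500 = 0.5351
Terminal stock prices: S_uu = 125, S_ud = 80, S_dd = 51.2
Terminal payoffs (S − K): max(36, 0) = 36, max(-9, 0) = 0, max(-37.8, 0) = 0
Node u (S = 100): V_u = e^(−0.04)·[0.5351·36.0000 + 0.4649·0.0000] = 18.5095
Node d (S = 64): V_d = e^(−0.04)·[0.5351·0.0000 + 0.4649·0.0000] = 0.0000
Node 0 (S = 80): V_0 = e^(−0.04)·[0.5351·18.5095 + 0.4649·0.0000] = 9.5167

€9.52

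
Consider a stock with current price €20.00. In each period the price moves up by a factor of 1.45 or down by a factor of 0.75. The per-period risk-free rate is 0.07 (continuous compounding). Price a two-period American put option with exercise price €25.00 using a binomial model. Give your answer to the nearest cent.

€5.73

Risk-neutral probability p = (e^0.07 − 0.75)/(1.45 − 0.75) = 0.3225/0.7000 = 0.4607
Terminal stock prices: S_uu = 42.05, S_ud = 21.75, S_dd = 11.25
Terminal payoffs (K − S): max(-17.05, 0) = 0, max(3.25, 0) = 3.25, max(13.75, 0) = 13.75
Node u (S = 29): continuation = e^(−0.07)·[0.4607·0.0000 + 0.5393·3.2500] = 1.6342; exercise value = 0.0000 ≤ continuation, so V_u = 1.6342
Node d (S = 15): continuation = e^(−0.07)·[0.4607·3.2500 + 0.5393·13.7500] = 8.3098; exercise value = 10.0000 > continuation, so V_d = 10.0000 (exercise)
Node 0 (S = 20): continuation = e^(−0.07)·[0.4607·1.6342 + 0.5393·10.0000] = 5.7302; exercise value = 5.0000 ≤ continuation, so V_0 = 5.7302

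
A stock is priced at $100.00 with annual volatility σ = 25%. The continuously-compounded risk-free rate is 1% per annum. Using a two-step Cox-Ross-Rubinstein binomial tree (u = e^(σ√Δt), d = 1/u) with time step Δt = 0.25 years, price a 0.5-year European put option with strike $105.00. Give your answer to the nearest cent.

CRR parameters: u = e^(σ√Δt) = e^(0.25·√0.25) = 1.1331, d = 1/u = 0.8825
Per-period rate: rΔt = 0.01·0.25 = 0.0025, so R = e^0.0025 = 1.0025
Risk-neutral probability p = (e^0.0025 − 0.8825)/(1.1331 − 0.8825) = 0.1200/0.2507 = 0.4788
Terminal stock prices: S_uu = 128.4, S_ud = 100, S_dd = 77.88
Terminal payoffs (K − S): max(-23.4, 0) = 0, max(5, 0) = 5, max(27.12, 0) = 27.12
Node u (S = 113.3): V_u = e^(−0.0025)·[0.4788·0.0000 + 0.5212·5.0000] = 2.5996
Node d (S = 88.25): V_d = e^(−0.0025)·[0.4788·5.0000 + 0.5212·27.1199] = 16.4881
Node 0 (S = 100): V_0 = e^(−0.0025)·[0.4788·2.5996 + 0.5212·16.4881] = 9.8141

$9.81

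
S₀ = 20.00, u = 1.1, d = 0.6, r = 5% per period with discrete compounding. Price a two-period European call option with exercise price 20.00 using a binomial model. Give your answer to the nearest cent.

3.09

Risk-neutral probability p = (1 + 0.05 − 0.6)/(1.1 − 0.6) = 0.4500/0.5000 = 0.9000
Terminal stock prices: S_uu = 24.2, S_ud = 13.2, S_dd = 7.2
Terminal payoffs (S − K): max(4.2, 0) = 4.2, max(-6.8, 0) = 0, max(-12.8, 0) = 0
Node u (S = 22): V_u = 1/1.05·[0.9000·4.2000 + 0.1000·0.0000] = 3.6000
Node d (S = 12): V_d = 1/1.05·[0.9000·0.0000 + 0.1000·0.0000] = 0.0000
Node 0 (S = 20): V_0 = 1/1.05·[0.9000·3.6000 + 0.1000·0.0000] = 3.0857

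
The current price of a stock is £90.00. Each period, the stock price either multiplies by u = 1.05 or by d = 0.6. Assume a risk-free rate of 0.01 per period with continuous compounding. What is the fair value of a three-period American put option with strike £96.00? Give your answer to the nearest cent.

£9.42

Risk-neutral probability p = (e^0.01 − 0.6)/(1.05 − 0.6) = 0.4101/0.4500 = 0.9112
Terminal stock prices: S_uuu = 104.2, S_uud = 59.54, S_udd = 34.02, S_ddd = 19.44
Terminal payoffs (K − S): max(-8.186, 0) = 0, max(36.46, 0) = 36.46, max(61.98, 0) = 61.98, max(76.56, 0) = 76.56
Node uu (S = 99.23): continuation = e^(−0.01)·[0.9112·0.0000 + 0.0888·36.4650] = 3.2051; exercise value = 0.0000 ≤ continuation, so V_uu = 3.2051
Node ud (S = 56.7): continuation = e^(−0.01)·[0.9112·36.4650 + 0.0888·61.9800] = 38.3448; exercise value = 39.3000 > continuation, so V_ud = 39.3000 (exercise)
Node dd (S = 32.4): continuation = e^(−0.01)·[0.9112·61.9800 + 0.0888·76.5600] = 62.6448; exercise value = 63.6000 > continuation, so V_dd = 63.6000 (exercise)
Node u (S = 94.5): continuation = e^(−0.01)·[0.9112·3.2051 + 0.0888·39.3000] = 6.3457; exercise value = 1.5000 ≤ continuation, so V_u = 6.3457
Node d (S = 54): continuation = e^(−0.01)·[0.9112·39.3000 + 0.0888·63.6000] = 41.0448; exercise value = 42.0000 > continuation, so V_d = 42.0000 (exercise)
Node 0 (S = 90): continuation = e^(−0.01)·[0.9112·6.3457 + 0.0888·42.0000] = 9.4164; exercise value = 6.0000 ≤ continuation, so V_0 = 9.4164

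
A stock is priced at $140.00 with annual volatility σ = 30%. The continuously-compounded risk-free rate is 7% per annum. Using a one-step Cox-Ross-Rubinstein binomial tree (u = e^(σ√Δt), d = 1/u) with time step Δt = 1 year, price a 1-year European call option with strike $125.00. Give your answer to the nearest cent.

$32.49

CRR parameters: u = e^(σ√Δt) = e^(0.3·√1) = 1.3499, d = 1/u = 0.7408
Per-period rate: rΔt = 0.07·1 = 0.07, so R = e^0.07 = 1.0725
Risk-neutral probability p = (e^0.07 − 0.7408)/(1.3499 − 0.7408) = 0.3317/0.6090 = 0.5446
Terminal stock prices: S_u = 189, S_d = 103.7
Terminal payoffs (S − K): max(63.98, 0) = 63.98, max(-21.29, 0) = 0
Node 0 (S = 140): V_0 = e^(−0.07)·[0.5446·63.9802 + 0.4554·0.0000] = 32.4886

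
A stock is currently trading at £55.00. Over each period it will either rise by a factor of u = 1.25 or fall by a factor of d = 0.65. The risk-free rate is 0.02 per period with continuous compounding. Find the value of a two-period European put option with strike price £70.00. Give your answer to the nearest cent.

£18.08

Risk-neutral probability p = (e^0.02 − 0.65)/(1.25 − 0.65) = 0.3702/0.6000 = 0.6170
Terminal stock prices: S_uu = 85.94, S_ud = 44.69, S_dd = 23.24
Terminal payoffs (K − S): max(-15.94, 0) = 0, max(25.31, 0) = 25.31, max(46.76, 0) = 46.76
Node u (S = 68.75): V_u = e^(−0.02)·[0.6170·0.0000 + 0.3830·25.3125] = 9.5027
Node d (S = 35.75): V_d = e^(−0.02)·[0.6170·25.3125 + 0.3830·46.7625] = 32.8639
Node 0 (S = 55): V_0 = e^(−0.02)·[0.6170·9.5027 + 0.3830·32.8639] = 18.0846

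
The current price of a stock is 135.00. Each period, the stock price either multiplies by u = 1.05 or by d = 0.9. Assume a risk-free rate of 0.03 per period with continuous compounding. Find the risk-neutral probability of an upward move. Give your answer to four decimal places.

Risk-neutral probability p = (e^0.03 − 0.9)/(1.05 − 0.9) = 0.1305/0.1500 = 0.8697

p = 0.8697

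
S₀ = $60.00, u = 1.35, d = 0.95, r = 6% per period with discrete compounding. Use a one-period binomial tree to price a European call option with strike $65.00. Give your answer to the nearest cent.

Risk-neutral probability p = (1 + 0.06 − 0.95)/(1.35 − 0.95) = 0.1100/0.4000 = 0.2750
Terminal stock prices: S_u = 81, S_d = 57
Terminal payoffs (S − K): max(16, 0) = 16, max(-8, 0) = 0
Node 0 (S = 60): V_0 = 1/1.06·[0.2750·16.0000 + 0.7250·0.0000] = 4.1509

$4.15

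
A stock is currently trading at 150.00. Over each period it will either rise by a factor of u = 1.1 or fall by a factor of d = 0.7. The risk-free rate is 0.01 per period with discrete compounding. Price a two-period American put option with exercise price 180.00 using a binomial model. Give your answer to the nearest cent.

Risk-neutral probability p = (1 + 0.01 − 0.7)/(1.1 − 0.7) = 0.3100/0.4000 = 0.7750
Terminal stock prices: S_uu = 181.5, S_ud = 115.5, S_dd = 73.5
Terminal payoffs (K − S): max(-1.5, 0) = 0, max(64.5, 0) = 64.5, max(106.5, 0) = 106.5
Node u (S = 165): continuation = 1/1.01·[0.7750·0.0000 + 0.2250·64.5000] = 14.3688; exercise value = 15.0000 > continuation, so V_u = 15.0000 (exercise)
Node d (S = 105): continuation = 1/1.01·[0.7750·64.5000 + 0.2250·106.5000] = 73.2178; exercise value = 75.0000 > continuation, so V_d = 75.0000 (exercise)
Node 0 (S = 150): continuation = 1/1.01·[0.7750·15.0000 + 0.2250·75.0000] = 28.2178; exercise value = 30.0000 > continuation, so V_0 = 30.0000 (exercise)

30.00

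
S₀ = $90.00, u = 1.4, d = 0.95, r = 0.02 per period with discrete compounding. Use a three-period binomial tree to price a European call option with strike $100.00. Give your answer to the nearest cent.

$8.73

Risk-neutral probability p = (1 + 0.02 − 0.95)/(1.4 − 0.95) = 0.0700/0.4500 = 0.1556
Terminal stock prices: S_uuu = 247, S_uud = 167.6, S_udd = 113.7, S_ddd = 77.16
Terminal payoffs (S − K): max(147, 0) = 147, max(67.58, 0) = 67.58, max(13.71, 0) = 13.71, max(-22.84, 0) = 0
Node uu (S = 176.4): V_uu = 1/1.02·[0.1556·146.9600 + 0.8444·67.5800] = 78.3608
Node ud (S = 119.7): V_ud = 1/1.02·[0.1556·67.5800 + 0.8444·13.7150] = 21.6608
Node dd (S = 81.22): V_dd = 1/1.02·[0.1556·13.7150 + 0.8444·0.0000] = 2.0916
Node u (S = 126): V_u = 1/1.02·[0.1556·78.3608 + 0.8444·21.6608] = 29.8831
Node d (S = 85.5): V_d = 1/1.02·[0.1556·21.6608 + 0.8444·2.0916] = 5.0350
Node 0 (S = 90): V_0 = 1/1.02·[0.1556·29.8831 + 0.8444·5.0350] = 8.7258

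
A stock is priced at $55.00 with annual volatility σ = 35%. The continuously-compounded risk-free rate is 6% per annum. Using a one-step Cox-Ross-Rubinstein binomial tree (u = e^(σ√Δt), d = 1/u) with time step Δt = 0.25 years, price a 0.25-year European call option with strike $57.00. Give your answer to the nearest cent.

CRR parameters: u = e^(σ√Δt) = e^(0.35·√0.25) = 1.1912, d = 1/u = 0.8395
Per-period rate: rΔt = 0.06·0.25 = 0.015, so R = e^0.015 = 1.0151
Risk-neutral probability p = (e^0.015 − 0.8395)/(1.1912 − 0.8395) = 0.1757/0.3518 = 0.4993
Terminal stock prices: S_u = 65.52, S_d = 46.17
Terminal payoffs (S − K): max(8.519, 0) = 8.519, max(-10.83, 0) = 0
Node 0 (S = 55): V_0 = e^(−0.015)·[0.4993·8.5185 + 0.5007·0.0000] = 4.1902

$4.19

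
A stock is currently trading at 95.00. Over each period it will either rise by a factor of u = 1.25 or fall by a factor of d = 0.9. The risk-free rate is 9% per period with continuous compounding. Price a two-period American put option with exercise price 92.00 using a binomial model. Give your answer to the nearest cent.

Risk-neutral probability p = (e^0.09 − 0.9)/(1.25 − 0.9) = 0.1942/0.3500 = 0.5548
Terminal stock prices: S_uu = 148.4, S_ud = 106.9, S_dd = 76.95
Terminal payoffs (K − S): max(-56.44, 0) = 0, max(-14.88, 0) = 0, max(15.05, 0) = 15.05
Node u (S = 118.8): continuation = e^(−0.09)·[0.5548·0.0000 + 0.4452·0.0000] = 0.0000; exercise value = 0.0000 ≤ continuation, so V_u = 0.0000
Node d (S = 85.5): continuation = e^(−0.09)·[0.5548·0.0000 + 0.4452·15.0500] = 6.1238; exercise value = 6.5000 > continuation, so V_d = 6.5000 (exercise)
Node 0 (S = 95): continuation = e^(−0.09)·[0.5548·0.0000 + 0.4452·6.5000] = 2.6448; exercise value = 0.0000 ≤ continuation, so V_0 = 2.6448

2.64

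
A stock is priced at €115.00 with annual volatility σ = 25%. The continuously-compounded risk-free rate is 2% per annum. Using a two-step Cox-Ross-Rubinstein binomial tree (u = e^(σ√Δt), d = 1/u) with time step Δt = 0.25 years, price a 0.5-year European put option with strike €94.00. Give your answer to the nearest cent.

CRR parameters: u = e^(σ√Δt) = e^(0.25·√0.25) = 1.1331, d = 1/u = 0.8825
Per-period rate: rΔt = 0.02·0.25 = 0.005, so R = e^0.005 = 1.0050
Risk-neutral probability p = (e^0.005 − 0.8825)/(1.1331 − 0.8825) = 0.1225/0.2507 = 0.4888
Terminal stock prices: S_uu = 147.7, S_ud = 115, S_dd = 89.56
Terminal payoffs (K − S): max(-53.66, 0) = 0, max(-21, 0) = 0, max(4.438, 0) = 4.438
Node u (S = 130.3): V_u = e^(−0.005)·[0.4888·0.0000 + 0.5112·0.0000] = 0.0000
Node d (S = 101.5): V_d = e^(−0.005)·[0.4888·0.0000 + 0.5112·4.4379] = 2.2574
Node 0 (S = 115): V_0 = e^(−0.005)·[0.4888·0.0000 + 0.5112·2.2574] = 1.1483

€1.15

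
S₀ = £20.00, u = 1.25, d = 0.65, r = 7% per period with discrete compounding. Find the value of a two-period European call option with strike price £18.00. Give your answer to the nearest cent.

£5.67

Risk-neutral probability p = (1 + 0.07 − 0.65)/(1.25 − 0.65) = 0.4200/0.6000 = 0.7000
Terminal stock prices: S_uu = 31.25, S_ud = 16.25, S_dd = 8.45
Terminal payoffs (S − K): max(13.25, 0) = 13.25, max(-1.75, 0) = 0, max(-9.55, 0) = 0
Node u (S = 25): V_u = 1/1.07·[0.7000·13.2500 + 0.3000·0.0000] = 8.6682
Node d (S = 13): V_d = 1/1.07·[0.7000·0.0000 + 0.3000·0.0000] = 0.0000
Node 0 (S = 20): V_0 = 1/1.07·[0.7000·8.6682 + 0.3000·0.0000] = 5.6708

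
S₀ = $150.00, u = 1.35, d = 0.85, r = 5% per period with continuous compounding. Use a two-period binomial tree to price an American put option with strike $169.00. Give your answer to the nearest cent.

Risk-neutral probability p = (e^0.05 − 0.85)/(1.35 − 0.85) = 0.2013/0.5000 = 0.4025
Terminal stock prices: S_uu = 273.4, S_ud = 172.1, S_dd = 108.4
Terminal payoffs (K − S): max(-104.4, 0) = 0, max(-3.125, 0) = 0, max(60.63, 0) = 60.63
Node u (S = 202.5): continuation = e^(−0.05)·[0.4025·0.0000 + 0.5975·0.0000] = 0.0000; exercise value = 0.0000 ≤ continuation, so V_u = 0.0000
Node d (S = 127.5): continuation = e^(−0.05)·[0.4025·0.0000 + 0.5975·60.6250] = 34.4544; exercise value = 41.5000 > continuation, so V_d = 41.5000 (exercise)
Node 0 (S = 150): continuation = e^(−0.05)·[0.4025·0.0000 + 0.5975·41.5000] = 23.5853; exercise value = 19.0000 ≤ continuation, so V_0 = 23.5853

$23.59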